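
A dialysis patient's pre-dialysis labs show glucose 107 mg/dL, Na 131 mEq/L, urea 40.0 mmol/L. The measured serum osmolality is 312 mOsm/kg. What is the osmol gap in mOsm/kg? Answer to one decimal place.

Calculated osmolality = 2·Na + glucose/18 + urea
= 2·131 + 107/18 + 40
= 262 + 5.94 + 40
= 307.94 mOsm/kg ≈ 307.9 mOsm/kg
Osmolar gap = measured − calculated = 312 − 307.9 = 4.1 mOsm/kg

4.1 mOsm/kg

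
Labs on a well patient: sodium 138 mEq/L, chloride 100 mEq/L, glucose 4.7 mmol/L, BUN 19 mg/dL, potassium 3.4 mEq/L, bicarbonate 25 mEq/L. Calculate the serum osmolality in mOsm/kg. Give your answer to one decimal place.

Calculated osmolality = 2·Na + glucose + BUN/2.8
= 2·138 + 4.7 + 19/2.8
= 276 + 4.70 + 6.79
= 287.49 mOsm/kg

287.5 mOsm/kg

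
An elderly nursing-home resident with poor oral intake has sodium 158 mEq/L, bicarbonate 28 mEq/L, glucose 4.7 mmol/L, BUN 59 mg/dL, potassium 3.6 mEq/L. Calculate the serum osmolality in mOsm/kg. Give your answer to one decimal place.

Calculated osmolality = 2·Na + glucose + BUN/2.8
= 2·158 + 4.7 + 59/2.8
= 316 + 4.70 + 21.07
= 341.77 mOsm/kg

341.8 mOsm/kg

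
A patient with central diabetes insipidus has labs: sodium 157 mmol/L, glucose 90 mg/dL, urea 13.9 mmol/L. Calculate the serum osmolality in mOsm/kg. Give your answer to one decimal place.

332.9 mOsm/kg

Calculated osmolality = 2·Na + glucose/18 + urea
= 2·157 + 90/18 + 13.9
= 314 + 5 + 13.90
= 332.9 mOsm/kg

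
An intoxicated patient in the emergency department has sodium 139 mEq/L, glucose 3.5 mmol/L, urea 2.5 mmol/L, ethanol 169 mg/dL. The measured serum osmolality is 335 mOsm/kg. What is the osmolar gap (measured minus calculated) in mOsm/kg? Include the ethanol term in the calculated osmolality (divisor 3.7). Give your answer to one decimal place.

5.3 mOsm/kg

Calculated osmolality = 2·Na + glucose + urea + ethanol/3.7
= 2·139 + 3.5 + 2.5 + 169/3.7
= 278 + 3.50 + 2.50 + 45.68
= 329.68 mOsm/kg ≈ 329.7 mOsm/kg
Osmolar gap = measured − calculated = 335 − 329.7 = 5.3 mOsm/kg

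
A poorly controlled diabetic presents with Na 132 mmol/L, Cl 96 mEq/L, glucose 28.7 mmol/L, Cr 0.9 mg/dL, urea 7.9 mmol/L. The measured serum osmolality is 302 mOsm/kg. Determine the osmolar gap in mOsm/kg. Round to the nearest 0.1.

1.4 mOsm/kg

Calculated osmolality = 2·Na + glucose + urea
= 2·132 + 28.7 + 7.9
= 264 + 28.70 + 7.90
= 300.6 mOsm/kg ≈ 300.6 mOsm/kg
Osmolar gap = measured − calculated = 302 − 300.6 = 1.4 mOsm/kg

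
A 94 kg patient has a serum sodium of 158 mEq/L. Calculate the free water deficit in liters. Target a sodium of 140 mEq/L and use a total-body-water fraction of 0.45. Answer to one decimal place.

TBW = 0.45 · 94 = 42.3 L
Free water deficit = TBW · (Na/140 − 1)
= 42.3 · (158/140 − 1)
= 42.3 · 0.1286
= 5.44 L

5.4 L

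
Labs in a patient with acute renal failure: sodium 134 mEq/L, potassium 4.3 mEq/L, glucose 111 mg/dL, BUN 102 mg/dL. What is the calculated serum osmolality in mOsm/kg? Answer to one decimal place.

310.6 mOsm/kg

Calculated osmolality = 2·Na + glucose/18 + BUN/2.8
= 2·134 + 111/18 + 102/2.8
= 268 + 6.17 + 36.43
= 310.6 mOsm/kg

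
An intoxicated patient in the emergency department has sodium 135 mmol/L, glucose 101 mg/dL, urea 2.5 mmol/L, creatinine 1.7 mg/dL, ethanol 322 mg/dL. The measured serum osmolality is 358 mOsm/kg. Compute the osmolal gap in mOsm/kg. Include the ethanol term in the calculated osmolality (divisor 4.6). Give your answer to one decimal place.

9.9 mOsm/kg

Calculated osmolality = 2·Na + glucose/18 + urea + ethanol/4.6
= 2·135 + 101/18 + 2.5 + 322/4.6
= 270 + 5.61 + 2.50 + 70
= 348.11 mOsm/kg ≈ 348.1 mOsm/kg
Osmolar gap = measured − calculated = 358 − 348.1 = 9.9 mOsm/kg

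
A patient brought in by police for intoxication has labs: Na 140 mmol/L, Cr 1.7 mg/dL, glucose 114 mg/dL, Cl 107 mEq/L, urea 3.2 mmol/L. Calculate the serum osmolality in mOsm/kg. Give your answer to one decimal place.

289.5 mOsm/kg

Calculated osmolality = 2·Na + glucose/18 + urea
= 2·140 + 114/18 + 3.2
= 280 + 6.33 + 3.20
= 289.53 mOsm/kg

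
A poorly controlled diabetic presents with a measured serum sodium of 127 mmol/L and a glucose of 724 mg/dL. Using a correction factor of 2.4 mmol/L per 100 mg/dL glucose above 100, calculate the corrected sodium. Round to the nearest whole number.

142 mmol/L

Corrected Na = measured Na + 2.4 · (glucose − 100)/100
= 127 + 2.4 · (724 − 100)/100
= 127 + 15
= 142 mmol/L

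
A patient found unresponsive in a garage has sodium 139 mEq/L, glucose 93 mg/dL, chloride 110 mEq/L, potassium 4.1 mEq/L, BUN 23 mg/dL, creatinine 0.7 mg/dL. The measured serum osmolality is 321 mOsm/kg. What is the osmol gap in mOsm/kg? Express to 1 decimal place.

29.6 mOsm/kg

Calculated osmolality = 2·Na + glucose/18 + BUN/2.8
= 2·139 + 93/18 + 23/2.8
= 278 + 5.17 + 8.21
= 291.38 mOsm/kg ≈ 291.4 mOsm/kg
Osmolar gap = measured − calculated = 321 − 291.4 = 29.6 mOsm/kg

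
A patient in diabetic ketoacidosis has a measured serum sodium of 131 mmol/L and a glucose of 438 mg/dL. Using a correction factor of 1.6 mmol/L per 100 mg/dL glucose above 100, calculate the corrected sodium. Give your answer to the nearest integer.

136 mmol/L

Corrected Na = measured Na + 1.6 · (glucose − 100)/100
= 131 + 1.6 · (438 − 100)/100
= 131 + 5.4
= 136.4 mmol/L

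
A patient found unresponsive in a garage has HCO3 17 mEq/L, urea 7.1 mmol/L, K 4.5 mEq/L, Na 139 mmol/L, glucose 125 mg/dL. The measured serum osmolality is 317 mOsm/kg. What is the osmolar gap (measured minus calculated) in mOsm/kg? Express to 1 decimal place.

Calculated osmolality = 2·Na + glucose/18 + urea
= 2·139 + 125/18 + 7.1
= 278 + 6.94 + 7.10
= 292.04 mOsm/kg ≈ 292.0 mOsm/kg
Osmolar gap = measured − calculated = 317 − 292.0 = 25.0 mOsm/kg

25.0 mOsm/kg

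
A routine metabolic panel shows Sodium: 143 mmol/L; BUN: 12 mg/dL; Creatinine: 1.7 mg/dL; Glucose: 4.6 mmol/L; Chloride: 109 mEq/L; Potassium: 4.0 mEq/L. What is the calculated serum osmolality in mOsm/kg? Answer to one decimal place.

294.9 mOsm/kg

Calculated osmolality = 2·Na + glucose + BUN/2.8
= 2·143 + 4.6 + 12/2.8
= 286 + 4.60 + 4.29
= 294.89 mOsm/kg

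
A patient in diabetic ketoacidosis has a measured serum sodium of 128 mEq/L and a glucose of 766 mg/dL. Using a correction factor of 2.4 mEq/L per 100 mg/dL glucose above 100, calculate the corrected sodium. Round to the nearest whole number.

Corrected Na = measured Na + 2.4 · (glucose − 100)/100
= 128 + 2.4 · (766 − 100)/100
= 128 + 16
= 144 mEq/L

144 mEq/L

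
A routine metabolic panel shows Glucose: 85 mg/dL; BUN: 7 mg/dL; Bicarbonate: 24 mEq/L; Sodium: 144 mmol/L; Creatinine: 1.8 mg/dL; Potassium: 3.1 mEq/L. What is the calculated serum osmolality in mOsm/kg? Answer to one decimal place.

295.2 mOsm/kg

Calculated osmolality = 2·Na + glucose/18 + BUN/2.8
= 2·144 + 85/18 + 7/2.8
= 288 + 4.72 + 2.50
= 295.22 mOsm/kg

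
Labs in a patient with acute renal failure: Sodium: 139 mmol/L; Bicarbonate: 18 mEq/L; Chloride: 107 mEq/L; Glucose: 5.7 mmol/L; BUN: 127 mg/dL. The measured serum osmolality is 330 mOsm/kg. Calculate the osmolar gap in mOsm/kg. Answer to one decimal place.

0.9 mOsm/kg

Calculated osmolality = 2·Na + glucose + BUN/2.8
= 2·139 + 5.7 + 127/2.8
= 278 + 5.70 + 45.36
= 329.06 mOsm/kg ≈ 329.1 mOsm/kg
Osmolar gap = measured − calculated = 330 − 329.1 = 0.9 mOsm/kg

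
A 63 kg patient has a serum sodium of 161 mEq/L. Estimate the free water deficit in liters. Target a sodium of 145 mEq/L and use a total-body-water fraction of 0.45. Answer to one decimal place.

3.1 L

TBW = 0.45 · 63 = 28.35 L
Free water deficit = TBW · (Na/145 − 1)
= 28.35 · (161/145 − 1)
= 28.35 · 0.1103
= 3.13 L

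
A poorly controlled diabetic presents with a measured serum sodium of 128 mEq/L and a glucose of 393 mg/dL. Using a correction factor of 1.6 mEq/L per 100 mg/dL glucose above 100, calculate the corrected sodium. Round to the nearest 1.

Corrected Na = measured Na + 1.6 · (glucose − 100)/100
= 128 + 1.6 · (393 − 100)/100
= 128 + 4.7
= 132.7 mEq/L

133 mEq/L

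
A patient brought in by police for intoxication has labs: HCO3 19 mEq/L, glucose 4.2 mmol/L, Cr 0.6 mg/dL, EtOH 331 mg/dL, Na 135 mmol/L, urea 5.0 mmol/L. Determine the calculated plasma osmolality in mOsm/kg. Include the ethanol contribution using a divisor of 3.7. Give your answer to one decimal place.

Calculated osmolality = 2·Na + glucose + urea + ethanol/3.7
= 2·135 + 4.2 + 5 + 331/3.7
= 270 + 4.20 + 5 + 89.46
= 368.66 mOsm/kg

368.7 mOsm/kg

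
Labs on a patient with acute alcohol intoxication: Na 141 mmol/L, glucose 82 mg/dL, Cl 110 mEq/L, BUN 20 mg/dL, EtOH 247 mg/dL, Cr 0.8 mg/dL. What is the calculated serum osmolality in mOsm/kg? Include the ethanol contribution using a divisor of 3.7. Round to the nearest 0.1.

Calculated osmolality = 2·Na + glucose/18 + BUN/2.8 + ethanol/3.7
= 2·141 + 82/18 + 20/2.8 + 247/3.7
= 282 + 4.56 + 7.14 + 66.76
= 360.46 mOsm/kg

360.5 mOsm/kg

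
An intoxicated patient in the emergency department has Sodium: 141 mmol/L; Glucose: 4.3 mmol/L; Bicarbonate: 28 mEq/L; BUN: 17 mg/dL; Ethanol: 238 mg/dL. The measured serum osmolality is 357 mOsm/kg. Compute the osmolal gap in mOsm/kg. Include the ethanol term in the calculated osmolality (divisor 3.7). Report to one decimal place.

Calculated osmolality = 2·Na + glucose + BUN/2.8 + ethanol/3.7
= 2·141 + 4.3 + 17/2.8 + 238/3.7
= 282 + 4.30 + 6.07 + 64.32
= 356.69 mOsm/kg ≈ 356.7 mOsm/kg
Osmolar gap = measured − calculated = 357 − 356.7 = 0.3 mOsm/kg

0.3 mOsm/kg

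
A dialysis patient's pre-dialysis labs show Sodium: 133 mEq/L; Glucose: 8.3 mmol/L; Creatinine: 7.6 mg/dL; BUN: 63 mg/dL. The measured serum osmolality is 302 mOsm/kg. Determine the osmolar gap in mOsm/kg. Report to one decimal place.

Calculated osmolality = 2·Na + glucose + BUN/2.8
= 2·133 + 8.3 + 63/2.8
= 266 + 8.30 + 22.50
= 296.8 mOsm/kg ≈ 296.8 mOsm/kg
Osmolar gap = measured − calculated = 302 − 296.8 = 5.2 mOsm/kg

5.2 mOsm/kg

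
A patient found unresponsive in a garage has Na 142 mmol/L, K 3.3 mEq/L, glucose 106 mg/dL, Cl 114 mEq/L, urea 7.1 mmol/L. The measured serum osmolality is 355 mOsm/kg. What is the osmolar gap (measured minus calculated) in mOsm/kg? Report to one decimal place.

Calculated osmolality = 2·Na + glucose/18 + urea
= 2·142 + 106/18 + 7.1
= 284 + 5.89 + 7.10
= 296.99 mOsm/kg ≈ 297.0 mOsm/kg
Osmolar gap = measured − calculated = 355 − 297.0 = 58.0 mOsm/kg

58.0 mOsm/kg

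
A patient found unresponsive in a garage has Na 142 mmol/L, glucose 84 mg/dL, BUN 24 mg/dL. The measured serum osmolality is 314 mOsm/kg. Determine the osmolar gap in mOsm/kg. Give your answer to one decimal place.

Calculated osmolality = 2·Na + glucose/18 + BUN/2.8
= 2·142 + 84/18 + 24/2.8
= 284 + 4.67 + 8.57
= 297.24 mOsm/kg ≈ 297.2 mOsm/kg
Osmolar gap = measured − calculated = 314 − 297.2 = 16.8 mOsm/kg

16.8 mOsm/kg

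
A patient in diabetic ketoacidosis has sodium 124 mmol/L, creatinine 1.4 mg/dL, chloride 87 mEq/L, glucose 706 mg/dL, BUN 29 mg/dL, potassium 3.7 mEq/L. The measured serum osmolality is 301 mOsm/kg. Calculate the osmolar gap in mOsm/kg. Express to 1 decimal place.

Calculated osmolality = 2·Na + glucose/18 + BUN/2.8
= 2·124 + 706/18 + 29/2.8
= 248 + 39.22 + 10.36
= 297.58 mOsm/kg ≈ 297.6 mOsm/kg
Osmolar gap = measured − calculated = 301 − 297.6 = 3.4 mOsm/kg

3.4 mOsm/kg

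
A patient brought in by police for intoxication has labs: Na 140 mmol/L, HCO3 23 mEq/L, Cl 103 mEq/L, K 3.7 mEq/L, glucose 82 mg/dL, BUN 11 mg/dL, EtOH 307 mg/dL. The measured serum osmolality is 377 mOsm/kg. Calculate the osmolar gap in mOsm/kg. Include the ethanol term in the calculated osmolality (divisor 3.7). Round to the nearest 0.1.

Calculated osmolality = 2·Na + glucose/18 + BUN/2.8 + ethanol/3.7
= 2·140 + 82/18 + 11/2.8 + 307/3.7
= 280 + 4.56 + 3.93 + 82.97
= 371.46 mOsm/kg ≈ 371.5 mOsm/kg
Osmolar gap = measured − calculated = 377 − 371.5 = 5.5 mOsm/kg

5.5 mOsm/kg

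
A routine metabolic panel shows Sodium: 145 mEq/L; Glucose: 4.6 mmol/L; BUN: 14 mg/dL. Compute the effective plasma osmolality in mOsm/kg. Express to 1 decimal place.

294.6 mOsm/kg

Effective osmolality excludes urea (freely permeant across cell membranes):
2·Na + glucose
= 2·145 + 4.6
= 290 + 4.6
= 294.6 mOsm/kg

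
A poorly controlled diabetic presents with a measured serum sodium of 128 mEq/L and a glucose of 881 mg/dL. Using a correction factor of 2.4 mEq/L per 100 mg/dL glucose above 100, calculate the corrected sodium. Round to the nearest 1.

Corrected Na = measured Na + 2.4 · (glucose − 100)/100
= 128 + 2.4 · (881 − 100)/100
= 128 + 18.7
= 146.7 mEq/L

147 mEq/L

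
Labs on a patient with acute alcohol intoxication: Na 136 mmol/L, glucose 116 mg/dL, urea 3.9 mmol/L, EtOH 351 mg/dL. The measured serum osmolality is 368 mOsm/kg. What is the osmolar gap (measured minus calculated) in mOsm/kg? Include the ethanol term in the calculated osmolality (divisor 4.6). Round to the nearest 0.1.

9.4 mOsm/kg

Calculated osmolality = 2·Na + glucose/18 + urea + ethanol/4.6
= 2·136 + 116/18 + 3.9 + 351/4.6
= 272 + 6.44 + 3.90 + 76.30
= 358.64 mOsm/kg ≈ 358.6 mOsm/kg
Osmolar gap = measured − calculated = 368 − 358.6 = 9.4 mOsm/kg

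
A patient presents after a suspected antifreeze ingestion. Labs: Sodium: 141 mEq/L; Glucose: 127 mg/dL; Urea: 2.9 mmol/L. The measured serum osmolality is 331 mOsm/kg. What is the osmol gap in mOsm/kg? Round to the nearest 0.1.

Calculated osmolality = 2·Na + glucose/18 + urea
= 2·141 + 127/18 + 2.9
= 282 + 7.06 + 2.90
= 291.96 mOsm/kg ≈ 292.0 mOsm/kg
Osmolar gap = measured − calculated = 331 − 292.0 = 39.0 mOsm/kg

39.0 mOsm/kg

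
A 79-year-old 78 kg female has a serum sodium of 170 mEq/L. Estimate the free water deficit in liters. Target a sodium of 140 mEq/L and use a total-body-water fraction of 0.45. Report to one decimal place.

7.5 L

TBW = 0.45 · 78 = 35.1 L
Free water deficit = TBW · (Na/140 − 1)
= 35.1 · (170/140 − 1)
= 35.1 · 0.2143
= 7.52 L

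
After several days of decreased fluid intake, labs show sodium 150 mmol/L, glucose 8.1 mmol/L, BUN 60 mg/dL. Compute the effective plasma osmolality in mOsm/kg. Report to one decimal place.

Effective osmolality excludes urea (freely permeant across cell membranes):
2·Na + glucose
= 2·150 + 8.1
= 300 + 8.1
= 308.1 mOsm/kg

308.1 mOsm/kg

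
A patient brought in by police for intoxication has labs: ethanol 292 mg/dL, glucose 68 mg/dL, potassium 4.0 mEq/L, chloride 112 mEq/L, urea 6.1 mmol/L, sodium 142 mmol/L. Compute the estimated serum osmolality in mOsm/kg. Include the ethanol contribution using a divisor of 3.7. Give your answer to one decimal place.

372.8 mOsm/kg

Calculated osmolality = 2·Na + glucose/18 + urea + ethanol/3.7
= 2·142 + 68/18 + 6.1 + 292/3.7
= 284 + 3.78 + 6.10 + 78.92
= 372.8 mOsm/kg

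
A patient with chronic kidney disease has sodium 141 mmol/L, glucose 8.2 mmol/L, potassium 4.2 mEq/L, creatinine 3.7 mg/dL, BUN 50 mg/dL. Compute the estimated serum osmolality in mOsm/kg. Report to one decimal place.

Calculated osmolality = 2·Na + glucose + BUN/2.8
= 2·141 + 8.2 + 50/2.8
= 282 + 8.20 + 17.86
= 308.06 mOsm/kg

308.1 mOsm/kg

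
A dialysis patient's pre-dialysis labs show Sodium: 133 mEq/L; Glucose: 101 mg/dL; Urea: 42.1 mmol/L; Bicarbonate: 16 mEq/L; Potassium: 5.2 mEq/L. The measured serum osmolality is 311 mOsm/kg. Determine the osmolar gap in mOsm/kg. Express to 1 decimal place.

-2.7 mOsm/kg

Calculated osmolality = 2·Na + glucose/18 + urea
= 2·133 + 101/18 + 42.1
= 266 + 5.61 + 42.10
= 313.71 mOsm/kg ≈ 313.7 mOsm/kg
Osmolar gap = measured − calculated = 311 − 313.7 = -2.7 mOsm/kg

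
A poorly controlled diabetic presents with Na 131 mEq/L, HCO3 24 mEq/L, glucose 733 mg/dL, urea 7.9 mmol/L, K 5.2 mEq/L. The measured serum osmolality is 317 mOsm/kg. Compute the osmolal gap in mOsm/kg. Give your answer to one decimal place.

Calculated osmolality = 2·Na + glucose/18 + urea
= 2·131 + 733/18 + 7.9
= 262 + 40.72 + 7.90
= 310.62 mOsm/kg ≈ 310.6 mOsm/kg
Osmolar gap = measured − calculated = 317 − 310.6 = 6.4 mOsm/kg

6.4 mOsm/kg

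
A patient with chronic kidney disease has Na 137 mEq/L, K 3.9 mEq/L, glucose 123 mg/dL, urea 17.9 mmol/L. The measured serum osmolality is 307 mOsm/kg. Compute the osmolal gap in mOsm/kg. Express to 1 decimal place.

8.3 mOsm/kg

Calculated osmolality = 2·Na + glucose/18 + urea
= 2·137 + 123/18 + 17.9
= 274 + 6.83 + 17.90
= 298.73 mOsm/kg ≈ 298.7 mOsm/kg
Osmolar gap = measured − calculated = 307 − 298.7 = 8.3 mOsm/kg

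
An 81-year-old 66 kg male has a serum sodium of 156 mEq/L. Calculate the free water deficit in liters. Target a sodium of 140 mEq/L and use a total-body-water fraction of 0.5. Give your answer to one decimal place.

TBW = 0.5 · 66 = 33 L
Free water deficit = TBW · (Na/140 − 1)
= 33 · (156/140 − 1)
= 33 · 0.1143
= 3.77 L

3.8 L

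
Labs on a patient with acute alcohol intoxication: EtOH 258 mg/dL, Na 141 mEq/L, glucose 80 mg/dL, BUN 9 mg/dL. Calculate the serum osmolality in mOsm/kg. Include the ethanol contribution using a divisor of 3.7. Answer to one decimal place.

Calculated osmolality = 2·Na + glucose/18 + BUN/2.8 + ethanol/3.7
= 2·141 + 80/18 + 9/2.8 + 258/3.7
= 282 + 4.44 + 3.21 + 69.73
= 359.38 mOsm/kg

359.4 mOsm/kg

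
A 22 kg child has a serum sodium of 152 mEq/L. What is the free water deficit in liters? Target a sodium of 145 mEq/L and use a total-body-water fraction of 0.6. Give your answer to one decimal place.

0.6 L

TBW = 0.6 · 22 = 13.2 L
Free water deficit = TBW · (Na/145 − 1)
= 13.2 · (152/145 − 1)
= 13.2 · 0.0483
= 0.64 L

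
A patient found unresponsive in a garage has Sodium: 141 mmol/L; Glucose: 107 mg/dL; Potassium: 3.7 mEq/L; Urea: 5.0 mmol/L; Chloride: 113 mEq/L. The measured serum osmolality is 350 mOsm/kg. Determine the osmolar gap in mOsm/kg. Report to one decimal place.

57.1 mOsm/kg

Calculated osmolality = 2·Na + glucose/18 + urea
= 2·141 + 107/18 + 5
= 282 + 5.94 + 5
= 292.94 mOsm/kg ≈ 292.9 mOsm/kg
Osmolar gap = measured − calculated = 350 − 292.9 = 57.1 mOsm/kg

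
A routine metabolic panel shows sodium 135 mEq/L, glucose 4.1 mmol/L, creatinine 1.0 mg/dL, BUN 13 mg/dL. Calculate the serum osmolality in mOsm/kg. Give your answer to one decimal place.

Calculated osmolality = 2·Na + glucose + BUN/2.8
= 2·135 + 4.1 + 13/2.8
= 270 + 4.10 + 4.64
= 278.74 mOsm/kg

278.7 mOsm/kg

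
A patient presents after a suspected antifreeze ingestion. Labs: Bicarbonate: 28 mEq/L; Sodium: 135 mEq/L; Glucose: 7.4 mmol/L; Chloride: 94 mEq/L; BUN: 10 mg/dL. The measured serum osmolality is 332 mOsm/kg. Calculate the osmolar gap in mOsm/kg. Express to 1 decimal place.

51.0 mOsm/kg

Calculated osmolality = 2·Na + glucose + BUN/2.8
= 2·135 + 7.4 + 10/2.8
= 270 + 7.40 + 3.57
= 280.97 mOsm/kg ≈ 281.0 mOsm/kg
Osmolar gap = measured − calculated = 332 − 281.0 = 51.0 mOsm/kg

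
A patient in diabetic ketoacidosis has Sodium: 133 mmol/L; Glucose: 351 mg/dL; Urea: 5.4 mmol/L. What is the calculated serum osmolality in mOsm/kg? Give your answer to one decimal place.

290.9 mOsm/kg

Calculated osmolality = 2·Na + glucose/18 + urea
= 2·133 + 351/18 + 5.4
= 266 + 19.50 + 5.40
= 290.9 mOsm/kg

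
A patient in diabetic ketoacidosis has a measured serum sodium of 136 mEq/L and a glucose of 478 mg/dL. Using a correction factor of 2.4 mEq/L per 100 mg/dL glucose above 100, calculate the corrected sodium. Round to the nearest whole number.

145 mEq/L

Corrected Na = measured Na + 2.4 · (glucose − 100)/100
= 136 + 2.4 · (478 − 100)/100
= 136 + 9.1
= 145.1 mEq/L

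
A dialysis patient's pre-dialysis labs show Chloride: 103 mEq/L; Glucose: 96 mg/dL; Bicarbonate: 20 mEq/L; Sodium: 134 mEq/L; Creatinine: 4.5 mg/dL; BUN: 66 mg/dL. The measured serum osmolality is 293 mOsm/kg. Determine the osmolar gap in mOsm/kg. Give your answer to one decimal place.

-3.9 mOsm/kg

Calculated osmolality = 2·Na + glucose/18 + BUN/2.8
= 2·134 + 96/18 + 66/2.8
= 268 + 5.33 + 23.57
= 296.9 mOsm/kg ≈ 296.9 mOsm/kg
Osmolar gap = measured − calculated = 293 − 296.9 = -3.9 mOsm/kg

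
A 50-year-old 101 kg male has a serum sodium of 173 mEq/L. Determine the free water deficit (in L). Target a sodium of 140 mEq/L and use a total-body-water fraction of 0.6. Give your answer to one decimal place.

14.3 L

TBW = 0.6 · 101 = 60.6 L
Free water deficit = TBW · (Na/140 − 1)
= 60.6 · (173/140 − 1)
= 60.6 · 0.2357
= 14.28 L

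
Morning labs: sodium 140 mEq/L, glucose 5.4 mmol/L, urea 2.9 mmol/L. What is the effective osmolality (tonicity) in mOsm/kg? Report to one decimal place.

Effective osmolality excludes urea (freely permeant across cell membranes):
2·Na + glucose
= 2·140 + 5.4
= 280 + 5.4
= 285.4 mOsm/kg

285.4 mOsm/kg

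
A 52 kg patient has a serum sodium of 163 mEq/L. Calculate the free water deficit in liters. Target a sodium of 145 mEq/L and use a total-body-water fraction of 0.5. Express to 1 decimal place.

TBW = 0.5 · 52 = 26 L
Free water deficit = TBW · (Na/145 − 1)
= 26 · (163/145 − 1)
= 26 · 0.1241
= 3.23 L

3.2 L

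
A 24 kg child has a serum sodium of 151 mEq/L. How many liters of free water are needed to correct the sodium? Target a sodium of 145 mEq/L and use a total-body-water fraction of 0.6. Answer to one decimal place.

TBW = 0.6 · 24 = 14.4 L
Free water deficit = TBW · (Na/145 − 1)
= 14.4 · (151/145 − 1)
= 14.4 · 0.0414
= 0.6 L

0.6 L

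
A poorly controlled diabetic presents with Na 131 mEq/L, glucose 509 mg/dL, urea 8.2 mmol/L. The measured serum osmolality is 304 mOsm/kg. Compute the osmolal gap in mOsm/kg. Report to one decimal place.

5.5 mOsm/kg

Calculated osmolality = 2·Na + glucose/18 + urea
= 2·131 + 509/18 + 8.2
= 262 + 28.28 + 8.20
= 298.48 mOsm/kg ≈ 298.5 mOsm/kg
Osmolar gap = measured − calculated = 304 − 298.5 = 5.5 mOsm/kg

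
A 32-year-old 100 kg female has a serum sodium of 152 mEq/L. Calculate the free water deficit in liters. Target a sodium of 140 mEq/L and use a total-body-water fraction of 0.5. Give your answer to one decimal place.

TBW = 0.5 · 100 = 50 L
Free water deficit = TBW · (Na/140 − 1)
= 50 · (152/140 − 1)
= 50 · 0.0857
= 4.29 L

4.3 L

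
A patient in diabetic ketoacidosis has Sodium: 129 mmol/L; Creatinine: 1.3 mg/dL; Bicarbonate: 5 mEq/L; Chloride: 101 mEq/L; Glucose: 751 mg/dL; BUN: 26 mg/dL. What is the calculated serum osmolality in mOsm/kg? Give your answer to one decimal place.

Calculated osmolality = 2·Na + glucose/18 + BUN/2.8
= 2·129 + 751/18 + 26/2.8
= 258 + 41.72 + 9.29
= 309.01 mOsm/kg

309.0 mOsm/kg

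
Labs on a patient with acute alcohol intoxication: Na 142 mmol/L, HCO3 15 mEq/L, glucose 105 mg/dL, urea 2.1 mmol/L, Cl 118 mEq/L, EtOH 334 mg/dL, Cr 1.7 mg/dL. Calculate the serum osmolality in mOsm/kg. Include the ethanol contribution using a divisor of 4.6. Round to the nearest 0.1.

364.5 mOsm/kg

Calculated osmolality = 2·Na + glucose/18 + urea + ethanol/4.6
= 2·142 + 105/18 + 2.1 + 334/4.6
= 284 + 5.83 + 2.10 + 72.61
= 364.54 mOsm/kg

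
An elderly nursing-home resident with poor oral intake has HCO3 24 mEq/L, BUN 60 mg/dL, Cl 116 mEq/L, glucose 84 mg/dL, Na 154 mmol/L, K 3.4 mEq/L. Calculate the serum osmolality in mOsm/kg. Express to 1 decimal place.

Calculated osmolality = 2·Na + glucose/18 + BUN/2.8
= 2·154 + 84/18 + 60/2.8
= 308 + 4.67 + 21.43
= 334.1 mOsm/kg

334.1 mOsm/kg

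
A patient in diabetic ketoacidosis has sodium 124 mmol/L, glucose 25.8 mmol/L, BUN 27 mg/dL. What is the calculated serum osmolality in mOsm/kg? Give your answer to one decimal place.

283.4 mOsm/kg

Calculated osmolality = 2·Na + glucose + BUN/2.8
= 2·124 + 25.8 + 27/2.8
= 248 + 25.80 + 9.64
= 283.44 mOsm/kg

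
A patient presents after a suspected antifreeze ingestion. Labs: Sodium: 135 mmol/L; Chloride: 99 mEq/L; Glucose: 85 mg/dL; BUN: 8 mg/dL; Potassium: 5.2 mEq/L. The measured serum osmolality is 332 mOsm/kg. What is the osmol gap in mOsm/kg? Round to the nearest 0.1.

54.4 mOsm/kg

Calculated osmolality = 2·Na + glucose/18 + BUN/2.8
= 2·135 + 85/18 + 8/2.8
= 270 + 4.72 + 2.86
= 277.58 mOsm/kg ≈ 277.6 mOsm/kg
Osmolar gap = measured − calculated = 332 − 277.6 = 54.4 mOsm/kg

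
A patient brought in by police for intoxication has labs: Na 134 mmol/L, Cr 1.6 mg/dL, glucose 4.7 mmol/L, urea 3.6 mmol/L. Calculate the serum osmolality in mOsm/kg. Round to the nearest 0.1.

Calculated osmolality = 2·Na + glucose + urea
= 2·134 + 4.7 + 3.6
= 268 + 4.70 + 3.60
= 276.3 mOsm/kg

276.3 mOsm/kg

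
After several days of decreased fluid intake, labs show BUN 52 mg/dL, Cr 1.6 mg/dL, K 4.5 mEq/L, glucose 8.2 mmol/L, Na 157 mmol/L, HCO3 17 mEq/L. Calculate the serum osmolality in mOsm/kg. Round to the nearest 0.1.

340.8 mOsm/kg

Calculated osmolality = 2·Na + glucose + BUN/2.8
= 2·157 + 8.2 + 52/2.8
= 314 + 8.20 + 18.57
= 340.77 mOsm/kg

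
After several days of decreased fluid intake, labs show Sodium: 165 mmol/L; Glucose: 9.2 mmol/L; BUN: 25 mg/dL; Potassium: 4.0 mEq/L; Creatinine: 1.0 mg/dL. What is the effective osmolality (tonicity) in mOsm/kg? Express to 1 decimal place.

Effective osmolality excludes urea (freely permeant across cell membranes):
2·Na + glucose
= 2·165 + 9.2
= 330 + 9.2
= 339.2 mOsm/kg

339.2 mOsm/kg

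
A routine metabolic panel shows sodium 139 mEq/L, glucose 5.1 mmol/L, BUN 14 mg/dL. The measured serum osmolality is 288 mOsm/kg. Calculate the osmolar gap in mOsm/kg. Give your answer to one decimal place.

Calculated osmolality = 2·Na + glucose + BUN/2.8
= 2·139 + 5.1 + 14/2.8
= 278 + 5.10 + 5
= 288.1 mOsm/kg ≈ 288.1 mOsm/kg
Osmolar gap = measured − calculated = 288 − 288.1 = -0.1 mOsm/kg

-0.1 mOsm/kg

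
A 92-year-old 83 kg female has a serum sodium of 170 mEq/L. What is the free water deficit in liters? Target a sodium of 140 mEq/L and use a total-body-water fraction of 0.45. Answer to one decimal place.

TBW = 0.45 · 83 = 37.35 L
Free water deficit = TBW · (Na/140 − 1)
= 37.35 · (170/140 − 1)
= 37.35 · 0.2143
= 8 L

8.0 L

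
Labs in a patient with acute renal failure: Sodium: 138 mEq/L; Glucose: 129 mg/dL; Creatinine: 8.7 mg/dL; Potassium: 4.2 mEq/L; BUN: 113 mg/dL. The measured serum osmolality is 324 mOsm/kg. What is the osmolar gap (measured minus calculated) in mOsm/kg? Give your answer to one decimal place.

0.5 mOsm/kg

Calculated osmolality = 2·Na + glucose/18 + BUN/2.8
= 2·138 + 129/18 + 113/2.8
= 276 + 7.17 + 40.36
= 323.53 mOsm/kg ≈ 323.5 mOsm/kg
Osmolar gap = measured − calculated = 324 − 323.5 = 0.5 mOsm/kg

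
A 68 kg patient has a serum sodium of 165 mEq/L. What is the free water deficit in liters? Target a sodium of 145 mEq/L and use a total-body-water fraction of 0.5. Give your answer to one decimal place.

4.7 L

TBW = 0.5 · 68 = 34 L
Free water deficit = TBW · (Na/145 − 1)
= 34 · (165/145 − 1)
= 34 · 0.1379
= 4.69 L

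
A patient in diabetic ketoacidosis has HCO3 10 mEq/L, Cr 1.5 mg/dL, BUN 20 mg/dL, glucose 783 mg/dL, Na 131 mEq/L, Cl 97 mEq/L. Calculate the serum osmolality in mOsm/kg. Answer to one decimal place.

Calculated osmolality = 2·Na + glucose/18 + BUN/2.8
= 2·131 + 783/18 + 20/2.8
= 262 + 43.50 + 7.14
= 312.64 mOsm/kg

312.6 mOsm/kg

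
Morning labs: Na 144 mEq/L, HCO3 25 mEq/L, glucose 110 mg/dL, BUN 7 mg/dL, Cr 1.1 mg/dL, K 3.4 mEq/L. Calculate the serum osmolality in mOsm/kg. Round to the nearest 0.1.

Calculated osmolality = 2·Na + glucose/18 + BUN/2.8
= 2·144 + 110/18 + 7/2.8
= 288 + 6.11 + 2.50
= 296.61 mOsm/kg

296.6 mOsm/kg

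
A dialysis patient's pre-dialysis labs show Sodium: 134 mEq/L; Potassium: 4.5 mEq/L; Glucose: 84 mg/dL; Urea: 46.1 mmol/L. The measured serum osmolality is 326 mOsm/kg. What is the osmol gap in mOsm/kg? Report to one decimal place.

7.2 mOsm/kg

Calculated osmolality = 2·Na + glucose/18 + urea
= 2·134 + 84/18 + 46.1
= 268 + 4.67 + 46.10
= 318.77 mOsm/kg ≈ 318.8 mOsm/kg
Osmolar gap = measured − calculated = 326 − 318.8 = 7.2 mOsm/kg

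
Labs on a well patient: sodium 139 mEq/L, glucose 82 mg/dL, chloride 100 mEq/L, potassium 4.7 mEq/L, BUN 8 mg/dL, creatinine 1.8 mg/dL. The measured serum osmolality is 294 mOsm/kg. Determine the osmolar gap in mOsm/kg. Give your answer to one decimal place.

8.6 mOsm/kg

Calculated osmolality = 2·Na + glucose/18 + BUN/2.8
= 2·139 + 82/18 + 8/2.8
= 278 + 4.56 + 2.86
= 285.42 mOsm/kg ≈ 285.4 mOsm/kg
Osmolar gap = measured − calculated = 294 − 285.4 = 8.6 mOsm/kg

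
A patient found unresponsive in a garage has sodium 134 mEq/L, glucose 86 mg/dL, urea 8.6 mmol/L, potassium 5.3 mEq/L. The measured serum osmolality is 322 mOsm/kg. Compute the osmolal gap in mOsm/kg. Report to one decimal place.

Calculated osmolality = 2·Na + glucose/18 + urea
= 2·134 + 86/18 + 8.6
= 268 + 4.78 + 8.60
= 281.38 mOsm/kg ≈ 281.4 mOsm/kg
Osmolar gap = measured − calculated = 322 − 281.4 = 40.6 mOsm/kg

40.6 mOsm/kg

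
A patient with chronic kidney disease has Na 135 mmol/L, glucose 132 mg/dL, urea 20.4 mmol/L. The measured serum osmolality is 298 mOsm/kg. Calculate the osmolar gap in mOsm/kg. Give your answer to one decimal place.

0.3 mOsm/kg

Calculated osmolality = 2·Na + glucose/18 + urea
= 2·135 + 132/18 + 20.4
= 270 + 7.33 + 20.40
= 297.73 mOsm/kg ≈ 297.7 mOsm/kg
Osmolar gap = measured − calculated = 298 − 297.7 = 0.3 mOsm/kg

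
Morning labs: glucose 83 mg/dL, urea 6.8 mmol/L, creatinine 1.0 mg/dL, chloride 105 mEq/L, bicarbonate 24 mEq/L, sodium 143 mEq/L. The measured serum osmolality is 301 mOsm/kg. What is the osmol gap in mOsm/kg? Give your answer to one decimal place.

3.6 mOsm/kg

Calculated osmolality = 2·Na + glucose/18 + urea
= 2·143 + 83/18 + 6.8
= 286 + 4.61 + 6.80
= 297.41 mOsm/kg ≈ 297.4 mOsm/kg
Osmolar gap = measured − calculated = 301 − 297.4 = 3.6 mOsm/kg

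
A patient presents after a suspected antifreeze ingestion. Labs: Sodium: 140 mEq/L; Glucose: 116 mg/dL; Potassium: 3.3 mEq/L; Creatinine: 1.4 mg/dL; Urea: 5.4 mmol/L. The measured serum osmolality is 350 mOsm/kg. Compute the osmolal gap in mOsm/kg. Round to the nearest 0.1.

58.2 mOsm/kg

Calculated osmolality = 2·Na + glucose/18 + urea
= 2·140 + 116/18 + 5.4
= 280 + 6.44 + 5.40
= 291.84 mOsm/kg ≈ 291.8 mOsm/kg
Osmolar gap = measured − calculated = 350 − 291.8 = 58.2 mOsm/kg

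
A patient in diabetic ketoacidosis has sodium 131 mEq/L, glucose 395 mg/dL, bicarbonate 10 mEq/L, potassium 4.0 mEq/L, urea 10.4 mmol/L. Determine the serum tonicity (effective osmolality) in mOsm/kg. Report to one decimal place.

Effective osmolality excludes urea (freely permeant across cell membranes):
2·Na + glucose/18
= 2·131 + 395/18
= 262 + 21.94
= 283.94 mOsm/kg

283.9 mOsm/kg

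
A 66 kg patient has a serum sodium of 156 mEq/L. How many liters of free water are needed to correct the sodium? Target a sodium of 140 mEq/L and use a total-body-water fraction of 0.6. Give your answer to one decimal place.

4.5 L

TBW = 0.6 · 66 = 39.6 L
Free water deficit = TBW · (Na/140 − 1)
= 39.6 · (156/140 − 1)
= 39.6 · 0.1143
= 4.53 L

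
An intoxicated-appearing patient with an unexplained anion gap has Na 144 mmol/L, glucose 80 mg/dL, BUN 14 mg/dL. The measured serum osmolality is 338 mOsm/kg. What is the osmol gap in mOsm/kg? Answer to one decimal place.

Calculated osmolality = 2·Na + glucose/18 + BUN/2.8
= 2·144 + 80/18 + 14/2.8
= 288 + 4.44 + 5
= 297.44 mOsm/kg ≈ 297.4 mOsm/kg
Osmolar gap = measured − calculated = 338 − 297.4 = 40.6 mOsm/kg

40.6 mOsm/kg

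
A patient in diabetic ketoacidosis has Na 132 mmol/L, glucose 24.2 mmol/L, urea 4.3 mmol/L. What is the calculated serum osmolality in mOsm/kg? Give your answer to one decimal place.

Calculated osmolality = 2·Na + glucose + urea
= 2·132 + 24.2 + 4.3
= 264 + 24.20 + 4.30
= 292.5 mOsm/kg

292.5 mOsm/kg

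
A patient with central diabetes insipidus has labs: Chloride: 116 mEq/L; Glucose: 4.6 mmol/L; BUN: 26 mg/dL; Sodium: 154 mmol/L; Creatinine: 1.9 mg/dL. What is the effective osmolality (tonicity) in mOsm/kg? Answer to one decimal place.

Effective osmolality excludes urea (freely permeant across cell membranes):
2·Na + glucose
= 2·154 + 4.6
= 308 + 4.6
= 312.6 mOsm/kg

312.6 mOsm/kg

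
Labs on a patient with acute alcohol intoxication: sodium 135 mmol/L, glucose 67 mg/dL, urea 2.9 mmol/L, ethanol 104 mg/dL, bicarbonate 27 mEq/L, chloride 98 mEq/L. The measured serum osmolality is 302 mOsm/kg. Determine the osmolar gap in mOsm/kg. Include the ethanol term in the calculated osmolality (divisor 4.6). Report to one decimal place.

Calculated osmolality = 2·Na + glucose/18 + urea + ethanol/4.6
= 2·135 + 67/18 + 2.9 + 104/4.6
= 270 + 3.72 + 2.90 + 22.61
= 299.23 mOsm/kg ≈ 299.2 mOsm/kg
Osmolar gap = measured − calculated = 302 − 299.2 = 2.8 mOsm/kg

2.8 mOsm/kg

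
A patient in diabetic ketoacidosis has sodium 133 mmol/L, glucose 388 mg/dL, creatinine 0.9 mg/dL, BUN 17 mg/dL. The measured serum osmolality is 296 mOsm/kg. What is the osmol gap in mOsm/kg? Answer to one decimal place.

Calculated osmolality = 2·Na + glucose/18 + BUN/2.8
= 2·133 + 388/18 + 17/2.8
= 266 + 21.56 + 6.07
= 293.63 mOsm/kg ≈ 293.6 mOsm/kg
Osmolar gap = measured − calculated = 296 − 293.6 = 2.4 mOsm/kg

2.4 mOsm/kg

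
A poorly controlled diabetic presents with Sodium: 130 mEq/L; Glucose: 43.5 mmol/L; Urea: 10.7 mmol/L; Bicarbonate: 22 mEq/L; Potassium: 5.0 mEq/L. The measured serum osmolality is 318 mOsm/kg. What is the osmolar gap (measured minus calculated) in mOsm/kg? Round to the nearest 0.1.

3.8 mOsm/kg

Calculated osmolality = 2·Na + glucose + urea
= 2·130 + 43.5 + 10.7
= 260 + 43.50 + 10.70
= 314.2 mOsm/kg ≈ 314.2 mOsm/kg
Osmolar gap = measured − calculated = 318 − 314.2 = 3.8 mOsm/kg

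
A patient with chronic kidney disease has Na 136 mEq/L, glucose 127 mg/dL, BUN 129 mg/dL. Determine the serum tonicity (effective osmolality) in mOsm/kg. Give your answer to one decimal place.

279.1 mOsm/kg

Effective osmolality excludes urea (freely permeant across cell membranes):
2·Na + glucose/18
= 2·136 + 127/18
= 272 + 7.06
= 279.06 mOsm/kg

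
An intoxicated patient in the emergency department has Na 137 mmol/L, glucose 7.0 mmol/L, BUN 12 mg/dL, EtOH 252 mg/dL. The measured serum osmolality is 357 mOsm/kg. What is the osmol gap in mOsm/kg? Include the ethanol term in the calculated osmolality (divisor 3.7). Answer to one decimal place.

Calculated osmolality = 2·Na + glucose + BUN/2.8 + ethanol/3.7
= 2·137 + 7 + 12/2.8 + 252/3.7
= 274 + 7 + 4.29 + 68.11
= 353.4 mOsm/kg ≈ 353.4 mOsm/kg
Osmolar gap = measured − calculated = 357 − 353.4 = 3.6 mOsm/kg

3.6 mOsm/kg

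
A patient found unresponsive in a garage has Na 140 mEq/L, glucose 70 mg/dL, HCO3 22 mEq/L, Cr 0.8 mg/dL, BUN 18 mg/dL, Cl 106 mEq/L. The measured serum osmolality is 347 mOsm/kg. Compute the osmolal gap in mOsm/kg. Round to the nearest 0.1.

56.7 mOsm/kg

Calculated osmolality = 2·Na + glucose/18 + BUN/2.8
= 2·140 + 70/18 + 18/2.8
= 280 + 3.89 + 6.43
= 290.32 mOsm/kg ≈ 290.3 mOsm/kg
Osmolar gap = measured − calculated = 347 − 290.3 = 56.7 mOsm/kg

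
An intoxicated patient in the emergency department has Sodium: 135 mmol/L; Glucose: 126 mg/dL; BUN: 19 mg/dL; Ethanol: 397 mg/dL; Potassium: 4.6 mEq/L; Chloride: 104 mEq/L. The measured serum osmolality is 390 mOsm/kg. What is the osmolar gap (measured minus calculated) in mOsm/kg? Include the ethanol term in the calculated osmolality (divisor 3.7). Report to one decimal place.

-1.1 mOsm/kg

Calculated osmolality = 2·Na + glucose/18 + BUN/2.8 + ethanol/3.7
= 2·135 + 126/18 + 19/2.8 + 397/3.7
= 270 + 7 + 6.79 + 107.30
= 391.09 mOsm/kg ≈ 391.1 mOsm/kg
Osmolar gap = measured − calculated = 390 − 391.1 = -1.1 mOsm/kg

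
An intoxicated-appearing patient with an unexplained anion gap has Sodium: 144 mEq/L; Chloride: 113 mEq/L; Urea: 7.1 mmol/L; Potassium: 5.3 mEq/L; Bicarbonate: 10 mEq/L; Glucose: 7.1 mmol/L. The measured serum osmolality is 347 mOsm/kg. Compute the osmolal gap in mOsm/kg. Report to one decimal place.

Calculated osmolality = 2·Na + glucose + urea
= 2·144 + 7.1 + 7.1
= 288 + 7.10 + 7.10
= 302.2 mOsm/kg ≈ 302.2 mOsm/kg
Osmolar gap = measured − calculated = 347 − 302.2 = 44.8 mOsm/kg

44.8 mOsm/kg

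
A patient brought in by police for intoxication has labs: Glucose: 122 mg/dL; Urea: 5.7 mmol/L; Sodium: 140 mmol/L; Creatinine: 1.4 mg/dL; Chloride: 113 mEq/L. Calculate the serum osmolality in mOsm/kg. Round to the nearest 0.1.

292.5 mOsm/kg

Calculated osmolality = 2·Na + glucose/18 + urea
= 2·140 + 122/18 + 5.7
= 280 + 6.78 + 5.70
= 292.48 mOsm/kg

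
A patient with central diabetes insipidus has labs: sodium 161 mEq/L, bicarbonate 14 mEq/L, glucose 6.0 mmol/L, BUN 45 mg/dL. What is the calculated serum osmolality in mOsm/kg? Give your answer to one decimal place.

Calculated osmolality = 2·Na + glucose + BUN/2.8
= 2·161 + 6 + 45/2.8
= 322 + 6 + 16.07
= 344.07 mOsm/kg

344.1 mOsm/kg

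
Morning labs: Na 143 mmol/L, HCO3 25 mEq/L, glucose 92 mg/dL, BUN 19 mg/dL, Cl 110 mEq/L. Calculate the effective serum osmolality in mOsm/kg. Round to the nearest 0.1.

Effective osmolality excludes urea (freely permeant across cell membranes):
2·Na + glucose/18
= 2·143 + 92/18
= 286 + 5.11
= 291.11 mOsm/kg

291.1 mOsm/kg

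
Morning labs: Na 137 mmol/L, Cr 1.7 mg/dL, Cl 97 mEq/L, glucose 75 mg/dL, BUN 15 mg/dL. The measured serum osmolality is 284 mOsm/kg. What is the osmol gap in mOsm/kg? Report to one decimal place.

Calculated osmolality = 2·Na + glucose/18 + BUN/2.8
= 2·137 + 75/18 + 15/2.8
= 274 + 4.17 + 5.36
= 283.53 mOsm/kg ≈ 283.5 mOsm/kg
Osmolar gap = measured − calculated = 284 − 283.5 = 0.5 mOsm/kg

0.5 mOsm/kg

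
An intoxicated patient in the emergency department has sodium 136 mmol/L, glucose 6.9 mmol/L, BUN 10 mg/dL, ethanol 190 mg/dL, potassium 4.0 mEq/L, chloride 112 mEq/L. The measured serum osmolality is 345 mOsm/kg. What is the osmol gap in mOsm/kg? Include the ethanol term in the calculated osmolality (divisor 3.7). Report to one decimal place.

11.2 mOsm/kg

Calculated osmolality = 2·Na + glucose + BUN/2.8 + ethanol/3.7
= 2·136 + 6.9 + 10/2.8 + 190/3.7
= 272 + 6.90 + 3.57 + 51.35
= 333.82 mOsm/kg ≈ 333.8 mOsm/kg
Osmolar gap = measured − calculated = 345 − 333.8 = 11.2 mOsm/kg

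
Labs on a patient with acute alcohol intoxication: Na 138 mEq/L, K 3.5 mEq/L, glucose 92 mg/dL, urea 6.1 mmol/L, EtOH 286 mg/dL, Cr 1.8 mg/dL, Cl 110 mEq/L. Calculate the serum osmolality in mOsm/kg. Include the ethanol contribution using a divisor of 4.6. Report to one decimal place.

349.4 mOsm/kg

Calculated osmolality = 2·Na + glucose/18 + urea + ethanol/4.6
= 2·138 + 92/18 + 6.1 + 286/4.6
= 276 + 5.11 + 6.10 + 62.17
= 349.38 mOsm/kg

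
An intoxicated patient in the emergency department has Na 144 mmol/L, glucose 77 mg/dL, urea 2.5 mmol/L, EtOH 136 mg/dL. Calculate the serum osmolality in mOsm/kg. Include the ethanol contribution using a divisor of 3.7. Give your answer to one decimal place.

331.5 mOsm/kg

Calculated osmolality = 2·Na + glucose/18 + urea + ethanol/3.7
= 2·144 + 77/18 + 2.5 + 136/3.7
= 288 + 4.28 + 2.50 + 36.76
= 331.54 mOsm/kg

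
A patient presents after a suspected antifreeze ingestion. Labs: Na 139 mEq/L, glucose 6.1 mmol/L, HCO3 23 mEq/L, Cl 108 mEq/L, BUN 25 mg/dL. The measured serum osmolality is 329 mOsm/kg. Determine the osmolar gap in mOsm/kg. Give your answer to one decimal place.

36.0 mOsm/kg

Calculated osmolality = 2·Na + glucose + BUN/2.8
= 2·139 + 6.1 + 25/2.8
= 278 + 6.10 + 8.93
= 293.03 mOsm/kg ≈ 293.0 mOsm/kg
Osmolar gap = measured − calculated = 329 − 293.0 = 36.0 mOsm/kg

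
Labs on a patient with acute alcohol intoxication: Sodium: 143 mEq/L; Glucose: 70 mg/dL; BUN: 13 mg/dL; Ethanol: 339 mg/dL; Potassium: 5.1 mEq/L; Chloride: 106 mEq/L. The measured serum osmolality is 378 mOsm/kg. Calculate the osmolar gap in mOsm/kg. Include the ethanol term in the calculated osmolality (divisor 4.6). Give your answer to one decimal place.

Calculated osmolality = 2·Na + glucose/18 + BUN/2.8 + ethanol/4.6
= 2·143 + 70/18 + 13/2.8 + 339/4.6
= 286 + 3.89 + 4.64 + 73.70
= 368.23 mOsm/kg ≈ 368.2 mOsm/kg
Osmolar gap = measured − calculated = 378 − 368.2 = 9.8 mOsm/kg

9.8 mOsm/kg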